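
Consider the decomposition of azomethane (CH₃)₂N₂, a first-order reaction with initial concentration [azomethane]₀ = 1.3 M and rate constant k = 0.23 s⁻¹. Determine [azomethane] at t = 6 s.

0.3271 M

Step 1: For a first-order reaction: [azomethane] = [azomethane]₀ × e^(-kt)
Step 2: [azomethane] = 1.3 × e^(-0.23 × 6)
Step 3: [azomethane] = 1.3 × e^(-1.38)
Step 4: [azomethane] = 1.3 × 0.251579 = 0.3271 M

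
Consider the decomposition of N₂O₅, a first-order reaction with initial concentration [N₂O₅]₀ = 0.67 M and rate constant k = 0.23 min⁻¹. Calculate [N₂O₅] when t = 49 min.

8.542e-06 M

Step 1: For a first-order reaction: [N₂O₅] = [N₂O₅]₀ × e^(-kt)
Step 2: [N₂O₅] = 0.67 × e^(-0.23 × 49)
Step 3: [N₂O₅] = 0.67 × e^(-11.27)
Step 4: [N₂O₅] = 0.67 × 1.27497e-05 = 8.542e-06 M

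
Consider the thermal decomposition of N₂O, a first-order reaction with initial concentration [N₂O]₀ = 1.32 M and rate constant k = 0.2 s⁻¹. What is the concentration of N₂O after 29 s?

0.003996 M

Step 1: For a first-order reaction: [N₂O] = [N₂O]₀ × e^(-kt)
Step 2: [N₂O] = 1.32 × e^(-0.2 × 29)
Step 3: [N₂O] = 1.32 × e^(-5.8)
Step 4: [N₂O] = 1.32 × 0.00302755 = 0.003996 M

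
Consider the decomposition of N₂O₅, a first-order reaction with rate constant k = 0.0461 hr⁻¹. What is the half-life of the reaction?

15.04 hr

Step 1: For a first-order reaction, t₁/₂ = ln(2)/k
Step 2: t₁/₂ = ln(2)/0.0461
Step 3: t₁/₂ = 0.6931/0.0461 = 15.04 hr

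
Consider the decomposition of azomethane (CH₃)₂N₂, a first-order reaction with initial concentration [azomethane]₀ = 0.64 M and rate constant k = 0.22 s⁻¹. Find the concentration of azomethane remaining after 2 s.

0.4122 M

Step 1: For a first-order reaction: [azomethane] = [azomethane]₀ × e^(-kt)
Step 2: [azomethane] = 0.64 × e^(-0.22 × 2)
Step 3: [azomethane] = 0.64 × e^(-0.44)
Step 4: [azomethane] = 0.64 × 0.644036 = 0.4122 M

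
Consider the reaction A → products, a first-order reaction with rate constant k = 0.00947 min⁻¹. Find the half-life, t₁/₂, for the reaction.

73.19 min

Step 1: For a first-order reaction, t₁/₂ = ln(2)/k
Step 2: t₁/₂ = ln(2)/0.00947
Step 3: t₁/₂ = 0.6931/0.00947 = 73.19 min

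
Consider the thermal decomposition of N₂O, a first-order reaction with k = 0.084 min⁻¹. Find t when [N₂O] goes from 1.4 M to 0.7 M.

8.252 min

Step 1: For first-order: t = ln([N₂O]₀/[N₂O])/k
Step 2: t = ln(1.4/0.7)/0.084
Step 3: t = ln(2)/0.084
Step 4: t = 0.6931/0.084 = 8.252 min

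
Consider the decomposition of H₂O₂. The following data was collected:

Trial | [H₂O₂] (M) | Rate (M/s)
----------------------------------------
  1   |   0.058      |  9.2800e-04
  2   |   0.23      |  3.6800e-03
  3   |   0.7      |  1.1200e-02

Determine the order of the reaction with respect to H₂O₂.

first order (1)

Step 1: Compare trials to find order n where rate₂/rate₁ = ([H₂O₂]₂/[H₂O₂]₁)^n
Step 2: rate₂/rate₁ = 3.6800e-03/9.2800e-04 = 3.966
Step 3: [H₂O₂]₂/[H₂O₂]₁ = 0.23/0.058 = 3.966
Step 4: n = ln(3.966)/ln(3.966) = 1.00 ≈ 1
Step 5: The reaction is first order in H₂O₂.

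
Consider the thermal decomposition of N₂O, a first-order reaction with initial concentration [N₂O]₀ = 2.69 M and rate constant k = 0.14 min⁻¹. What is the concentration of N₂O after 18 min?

0.2164 M

Step 1: For a first-order reaction: [N₂O] = [N₂O]₀ × e^(-kt)
Step 2: [N₂O] = 2.69 × e^(-0.14 × 18)
Step 3: [N₂O] = 2.69 × e^(-2.52)
Step 4: [N₂O] = 2.69 × 0.0804596 = 0.2164 M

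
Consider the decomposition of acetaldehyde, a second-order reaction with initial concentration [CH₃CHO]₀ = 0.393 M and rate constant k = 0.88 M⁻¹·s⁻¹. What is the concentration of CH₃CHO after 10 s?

0.08815 M

Step 1: For a second-order reaction: 1/[CH₃CHO] = 1/[CH₃CHO]₀ + kt
Step 2: 1/[CH₃CHO] = 1/0.393 + 0.88 × 10
Step 3: 1/[CH₃CHO] = 2.545 + 8.8 = 11.34
Step 4: [CH₃CHO] = 1/11.34 = 0.08815 M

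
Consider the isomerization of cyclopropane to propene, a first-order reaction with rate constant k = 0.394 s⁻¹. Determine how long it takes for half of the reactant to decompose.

1.759 s

Step 1: For a first-order reaction, t₁/₂ = ln(2)/k
Step 2: t₁/₂ = ln(2)/0.394
Step 3: t₁/₂ = 0.6931/0.394 = 1.759 s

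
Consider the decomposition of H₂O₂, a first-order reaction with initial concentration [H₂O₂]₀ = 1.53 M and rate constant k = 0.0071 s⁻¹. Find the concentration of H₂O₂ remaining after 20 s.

1.327 M

Step 1: For a first-order reaction: [H₂O₂] = [H₂O₂]₀ × e^(-kt)
Step 2: [H₂O₂] = 1.53 × e^(-0.0071 × 20)
Step 3: [H₂O₂] = 1.53 × e^(-0.142)
Step 4: [H₂O₂] = 1.53 × 0.867621 = 1.327 M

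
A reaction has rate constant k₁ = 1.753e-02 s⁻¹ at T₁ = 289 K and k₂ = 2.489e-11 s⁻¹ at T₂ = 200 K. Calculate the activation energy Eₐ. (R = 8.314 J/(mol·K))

110.0 kJ/mol

Step 1: Use the two-temperature Arrhenius form: ln(k₂/k₁) = -Eₐ/R × (1/T₂ - 1/T₁)
Step 2: ln(k₂/k₁) = ln(2.489e-11/1.753e-02) = ln(1.41985e-09) = -20.3727
Step 3: 1/T₂ - 1/T₁ = 1/200 - 1/289 = 1.539792e-03 K⁻¹
Step 4: Eₐ = -R × ln(k₂/k₁) / (1/T₂ - 1/T₁) = -8.314 × -20.3727 / 1.539792e-03
Step 5: Eₐ = 1.1000e+05 J/mol = 110.0 kJ/mol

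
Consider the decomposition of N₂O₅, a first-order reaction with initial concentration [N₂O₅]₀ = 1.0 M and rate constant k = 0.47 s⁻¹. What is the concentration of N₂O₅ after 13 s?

0.002221 M

Step 1: For a first-order reaction: [N₂O₅] = [N₂O₅]₀ × e^(-kt)
Step 2: [N₂O₅] = 1.0 × e^(-0.47 × 13)
Step 3: [N₂O₅] = 1.0 × e^(-6.11)
Step 4: [N₂O₅] = 1.0 × 0.00222055 = 0.002221 M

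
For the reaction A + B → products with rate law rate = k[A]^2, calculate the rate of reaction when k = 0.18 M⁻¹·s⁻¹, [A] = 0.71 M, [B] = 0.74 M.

0.09074 M/s

Step 1: The rate law is rate = k[A]^2
Step 2: Note that the rate does not depend on [B] (zero order in B).
Step 3: rate = 0.18 × (0.71)^2 = 0.090738 M/s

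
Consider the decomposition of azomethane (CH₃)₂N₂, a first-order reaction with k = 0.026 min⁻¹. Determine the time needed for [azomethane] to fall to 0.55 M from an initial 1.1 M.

26.66 min

Step 1: For first-order: t = ln([azomethane]₀/[azomethane])/k
Step 2: t = ln(1.1/0.55)/0.026
Step 3: t = ln(2)/0.026
Step 4: t = 0.6931/0.026 = 26.66 min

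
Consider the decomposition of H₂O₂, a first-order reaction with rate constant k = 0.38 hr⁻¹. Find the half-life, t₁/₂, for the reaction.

1.824 hr

Step 1: For a first-order reaction, t₁/₂ = ln(2)/k
Step 2: t₁/₂ = ln(2)/0.38
Step 3: t₁/₂ = 0.6931/0.38 = 1.824 hr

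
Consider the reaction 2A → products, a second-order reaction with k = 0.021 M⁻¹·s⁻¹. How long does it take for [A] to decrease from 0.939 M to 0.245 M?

143.7 s

Step 1: For second-order: t = (1/[A] - 1/[A]₀)/k
Step 2: t = (1/0.245 - 1/0.939)/0.021
Step 3: t = (4.082 - 1.065)/0.021
Step 4: t = 3.017/0.021 = 143.7 s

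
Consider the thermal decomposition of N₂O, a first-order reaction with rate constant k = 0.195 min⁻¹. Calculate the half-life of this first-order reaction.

3.555 min

Step 1: For a first-order reaction, t₁/₂ = ln(2)/k
Step 2: t₁/₂ = ln(2)/0.195
Step 3: t₁/₂ = 0.6931/0.195 = 3.555 min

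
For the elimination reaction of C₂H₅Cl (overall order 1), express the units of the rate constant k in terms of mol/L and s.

s⁻¹

Step 1: For overall order n, rate = k × (concentration)^n.
Step 2: Rate has units mol/L·s⁻¹; concentration term has units (mol/L)^1.
Step 3: k = rate / (concentration)^n, so units of k = (mol/L)^(1-1)·s⁻¹ = s⁻¹.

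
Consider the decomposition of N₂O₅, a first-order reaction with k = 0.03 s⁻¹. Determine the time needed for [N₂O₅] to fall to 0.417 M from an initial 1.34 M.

38.91 s

Step 1: For first-order: t = ln([N₂O₅]₀/[N₂O₅])/k
Step 2: t = ln(1.34/0.417)/0.03
Step 3: t = ln(3.213)/0.03
Step 4: t = 1.167/0.03 = 38.91 s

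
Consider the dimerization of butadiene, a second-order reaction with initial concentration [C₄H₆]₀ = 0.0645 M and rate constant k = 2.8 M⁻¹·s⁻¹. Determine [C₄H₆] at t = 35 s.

0.00881 M

Step 1: For a second-order reaction: 1/[C₄H₆] = 1/[C₄H₆]₀ + kt
Step 2: 1/[C₄H₆] = 1/0.0645 + 2.8 × 35
Step 3: 1/[C₄H₆] = 15.5 + 98 = 113.5
Step 4: [C₄H₆] = 1/113.5 = 0.00881 M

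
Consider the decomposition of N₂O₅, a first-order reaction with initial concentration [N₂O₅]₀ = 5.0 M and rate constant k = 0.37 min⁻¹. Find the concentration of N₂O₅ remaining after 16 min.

0.01343 M

Step 1: For a first-order reaction: [N₂O₅] = [N₂O₅]₀ × e^(-kt)
Step 2: [N₂O₅] = 5.0 × e^(-0.37 × 16)
Step 3: [N₂O₅] = 5.0 × e^(-5.92)
Step 4: [N₂O₅] = 5.0 × 0.0026852 = 0.01343 M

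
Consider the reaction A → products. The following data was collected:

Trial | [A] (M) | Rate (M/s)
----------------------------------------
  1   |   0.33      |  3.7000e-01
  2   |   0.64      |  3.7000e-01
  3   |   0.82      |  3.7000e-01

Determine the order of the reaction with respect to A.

zeroth order (0)

Step 1: Compare trials - when concentration changes, rate stays constant.
Step 2: rate₂/rate₁ = 3.7000e-01/3.7000e-01 = 1
Step 3: [A]₂/[A]₁ = 0.64/0.33 = 1.939
Step 4: Since rate ratio ≈ (conc ratio)^0, the reaction is zeroth order.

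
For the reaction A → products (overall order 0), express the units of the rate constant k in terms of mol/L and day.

mol/L·day⁻¹

Step 1: For overall order n, rate = k × (concentration)^n.
Step 2: Rate has units mol/L·day⁻¹; concentration term has units (mol/L)^0.
Step 3: k = rate / (concentration)^n, so units of k = (mol/L)^(1-0)·day⁻¹ = mol/L·day⁻¹.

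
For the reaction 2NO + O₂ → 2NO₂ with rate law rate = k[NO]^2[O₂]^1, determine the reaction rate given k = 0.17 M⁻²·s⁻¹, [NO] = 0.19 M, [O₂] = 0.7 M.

0.004296 M/s

Step 1: The rate law is rate = k[NO]^2[O₂]^1
Step 2: Substitute: rate = 0.17 × (0.19)^2 × (0.7)^1
Step 3: rate = 0.17 × 0.0361 × 0.7 = 0.0042959 M/s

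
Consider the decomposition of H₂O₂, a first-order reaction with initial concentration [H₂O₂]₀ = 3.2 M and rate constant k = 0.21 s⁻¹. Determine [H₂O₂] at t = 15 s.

0.1371 M

Step 1: For a first-order reaction: [H₂O₂] = [H₂O₂]₀ × e^(-kt)
Step 2: [H₂O₂] = 3.2 × e^(-0.21 × 15)
Step 3: [H₂O₂] = 3.2 × e^(-3.15)
Step 4: [H₂O₂] = 3.2 × 0.0428521 = 0.1371 M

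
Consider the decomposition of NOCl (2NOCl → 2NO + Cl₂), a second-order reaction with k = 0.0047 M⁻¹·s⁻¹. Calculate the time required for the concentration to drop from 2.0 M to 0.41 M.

412.6 s

Step 1: For second-order: t = (1/[NOCl] - 1/[NOCl]₀)/k
Step 2: t = (1/0.41 - 1/2.0)/0.0047
Step 3: t = (2.439 - 0.5)/0.0047
Step 4: t = 1.939/0.0047 = 412.6 s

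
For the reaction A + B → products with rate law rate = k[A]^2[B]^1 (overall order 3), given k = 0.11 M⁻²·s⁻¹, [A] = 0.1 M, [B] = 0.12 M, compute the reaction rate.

0.000132 M/s

Step 1: The rate law is rate = k[A]^2[B]^1, overall order = 2+1 = 3
Step 2: Substitute values: rate = 0.11 × (0.1)^2 × (0.12)^1
Step 3: rate = 0.11 × 0.01 × 0.12 = 0.000132 M/s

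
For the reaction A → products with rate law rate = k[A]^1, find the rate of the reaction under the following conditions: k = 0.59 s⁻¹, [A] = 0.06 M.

0.0354 M/s

Step 1: Identify the rate law: rate = k[A]^1
Step 2: Substitute values: rate = 0.59 × (0.06)^1
Step 3: Calculate: rate = 0.59 × 0.06 = 0.0354 M/s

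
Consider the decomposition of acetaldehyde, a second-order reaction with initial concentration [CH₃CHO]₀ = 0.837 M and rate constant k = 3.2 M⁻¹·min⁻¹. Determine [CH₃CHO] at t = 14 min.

0.02174 M

Step 1: For a second-order reaction: 1/[CH₃CHO] = 1/[CH₃CHO]₀ + kt
Step 2: 1/[CH₃CHO] = 1/0.837 + 3.2 × 14
Step 3: 1/[CH₃CHO] = 1.195 + 44.8 = 45.99
Step 4: [CH₃CHO] = 1/45.99 = 0.02174 M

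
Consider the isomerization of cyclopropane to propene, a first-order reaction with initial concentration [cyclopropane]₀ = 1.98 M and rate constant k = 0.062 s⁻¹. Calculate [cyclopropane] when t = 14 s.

0.8312 M

Step 1: For a first-order reaction: [cyclopropane] = [cyclopropane]₀ × e^(-kt)
Step 2: [cyclopropane] = 1.98 × e^(-0.062 × 14)
Step 3: [cyclopropane] = 1.98 × e^(-0.868)
Step 4: [cyclopropane] = 1.98 × 0.41979 = 0.8312 M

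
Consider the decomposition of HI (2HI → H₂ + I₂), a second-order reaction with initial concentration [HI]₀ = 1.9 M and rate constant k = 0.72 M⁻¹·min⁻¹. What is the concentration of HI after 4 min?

0.2936 M

Step 1: For a second-order reaction: 1/[HI] = 1/[HI]₀ + kt
Step 2: 1/[HI] = 1/1.9 + 0.72 × 4
Step 3: 1/[HI] = 0.5263 + 2.88 = 3.406
Step 4: [HI] = 1/3.406 = 0.2936 M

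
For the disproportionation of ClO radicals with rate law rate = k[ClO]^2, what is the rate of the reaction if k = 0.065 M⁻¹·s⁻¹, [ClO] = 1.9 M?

0.2346 M/s

Step 1: Identify the rate law: rate = k[ClO]^2
Step 2: Substitute values: rate = 0.065 × (1.9)^2
Step 3: Calculate: rate = 0.065 × 3.61 = 0.23465 M/s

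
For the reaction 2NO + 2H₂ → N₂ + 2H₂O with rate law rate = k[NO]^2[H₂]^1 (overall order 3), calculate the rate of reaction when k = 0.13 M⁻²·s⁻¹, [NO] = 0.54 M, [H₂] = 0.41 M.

0.01554 M/s

Step 1: The rate law is rate = k[NO]^2[H₂]^1, overall order = 2+1 = 3
Step 2: Substitute values: rate = 0.13 × (0.54)^2 × (0.41)^1
Step 3: rate = 0.13 × 0.2916 × 0.41 = 0.0155423 M/s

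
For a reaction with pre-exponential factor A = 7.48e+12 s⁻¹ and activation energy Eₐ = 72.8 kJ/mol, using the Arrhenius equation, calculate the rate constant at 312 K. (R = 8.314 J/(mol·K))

4.85e+00 s⁻¹

Step 1: Use the Arrhenius equation: k = A × exp(-Eₐ/RT)
Step 2: Convert Eₐ to J/mol: 72.8 kJ/mol = 72800 J/mol
Step 3: Calculate the exponent: -Eₐ/(RT) = -72800/(8.314 × 312) = -28.06511
Step 4: k = 7.48e+12 × exp(-28.06511)
Step 5: k = 7.48e+12 × 6.47855e-13 = 4.8460e+00 s⁻¹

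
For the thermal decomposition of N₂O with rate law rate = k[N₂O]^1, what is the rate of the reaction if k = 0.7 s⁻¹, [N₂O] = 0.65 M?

0.455 M/s

Step 1: Identify the rate law: rate = k[N₂O]^1
Step 2: Substitute values: rate = 0.7 × (0.65)^1
Step 3: Calculate: rate = 0.7 × 0.65 = 0.455 M/s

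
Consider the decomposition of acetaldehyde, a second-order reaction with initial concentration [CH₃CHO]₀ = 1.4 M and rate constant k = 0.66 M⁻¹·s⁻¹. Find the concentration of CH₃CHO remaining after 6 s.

0.2139 M

Step 1: For a second-order reaction: 1/[CH₃CHO] = 1/[CH₃CHO]₀ + kt
Step 2: 1/[CH₃CHO] = 1/1.4 + 0.66 × 6
Step 3: 1/[CH₃CHO] = 0.7143 + 3.96 = 4.674
Step 4: [CH₃CHO] = 1/4.674 = 0.2139 M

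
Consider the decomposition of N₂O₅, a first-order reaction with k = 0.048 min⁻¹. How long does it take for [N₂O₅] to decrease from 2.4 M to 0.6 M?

28.88 min

Step 1: For first-order: t = ln([N₂O₅]₀/[N₂O₅])/k
Step 2: t = ln(2.4/0.6)/0.048
Step 3: t = ln(4)/0.048
Step 4: t = 1.386/0.048 = 28.88 min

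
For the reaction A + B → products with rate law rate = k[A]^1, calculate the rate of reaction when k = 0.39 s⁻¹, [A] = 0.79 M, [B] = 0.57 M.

0.3081 M/s

Step 1: The rate law is rate = k[A]^1
Step 2: Note that the rate does not depend on [B] (zero order in B).
Step 3: rate = 0.39 × (0.79)^1 = 0.3081 M/s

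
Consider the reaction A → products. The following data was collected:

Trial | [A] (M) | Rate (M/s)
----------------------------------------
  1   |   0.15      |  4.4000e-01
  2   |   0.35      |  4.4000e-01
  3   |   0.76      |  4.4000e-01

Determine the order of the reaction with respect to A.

zeroth order (0)

Step 1: Compare trials - when concentration changes, rate stays constant.
Step 2: rate₂/rate₁ = 4.4000e-01/4.4000e-01 = 1
Step 3: [A]₂/[A]₁ = 0.35/0.15 = 2.333
Step 4: Since rate ratio ≈ (conc ratio)^0, the reaction is zeroth order.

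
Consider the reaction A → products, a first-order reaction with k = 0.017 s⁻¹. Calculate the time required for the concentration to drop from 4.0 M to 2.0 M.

40.77 s

Step 1: For first-order: t = ln([A]₀/[A])/k
Step 2: t = ln(4.0/2.0)/0.017
Step 3: t = ln(2)/0.017
Step 4: t = 0.6931/0.017 = 40.77 s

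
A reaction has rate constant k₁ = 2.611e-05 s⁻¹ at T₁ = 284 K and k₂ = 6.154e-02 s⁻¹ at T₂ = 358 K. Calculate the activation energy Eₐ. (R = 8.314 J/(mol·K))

88.7 kJ/mol

Step 1: Use the two-temperature Arrhenius form: ln(k₂/k₁) = -Eₐ/R × (1/T₂ - 1/T₁)
Step 2: ln(k₂/k₁) = ln(6.154e-02/2.611e-05) = ln(2356.95) = 7.76512
Step 3: 1/T₂ - 1/T₁ = 1/358 - 1/284 = -7.278307e-04 K⁻¹
Step 4: Eₐ = -R × ln(k₂/k₁) / (1/T₂ - 1/T₁) = -8.314 × 7.76512 / -7.278307e-04
Step 5: Eₐ = 8.8701e+04 J/mol = 88.7 kJ/mol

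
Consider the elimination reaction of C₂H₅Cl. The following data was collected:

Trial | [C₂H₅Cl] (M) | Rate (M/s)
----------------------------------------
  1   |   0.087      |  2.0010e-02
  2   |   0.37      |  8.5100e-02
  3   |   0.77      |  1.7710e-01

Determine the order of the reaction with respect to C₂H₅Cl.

first order (1)

Step 1: Compare trials to find order n where rate₂/rate₁ = ([C₂H₅Cl]₂/[C₂H₅Cl]₁)^n
Step 2: rate₂/rate₁ = 8.5100e-02/2.0010e-02 = 4.253
Step 3: [C₂H₅Cl]₂/[C₂H₅Cl]₁ = 0.37/0.087 = 4.253
Step 4: n = ln(4.253)/ln(4.253) = 1.00 ≈ 1
Step 5: The reaction is first order in C₂H₅Cl.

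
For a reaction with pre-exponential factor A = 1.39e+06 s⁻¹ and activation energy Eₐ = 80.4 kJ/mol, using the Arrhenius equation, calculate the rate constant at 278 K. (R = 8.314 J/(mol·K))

1.09e-09 s⁻¹

Step 1: Use the Arrhenius equation: k = A × exp(-Eₐ/RT)
Step 2: Convert Eₐ to J/mol: 80.4 kJ/mol = 80400 J/mol
Step 3: Calculate the exponent: -Eₐ/(RT) = -80400/(8.314 × 278) = -34.78574
Step 4: k = 1.39e+06 × exp(-34.78574)
Step 5: k = 1.39e+06 × 7.81169e-16 = 1.0858e-09 s⁻¹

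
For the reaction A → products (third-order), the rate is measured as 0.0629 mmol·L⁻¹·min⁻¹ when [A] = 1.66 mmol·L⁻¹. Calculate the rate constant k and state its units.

0.01375 (mmol·L⁻¹)⁻²·min⁻¹

Step 1: rate = k[A]^3, so k = rate / [A]^3.
Step 2: k = 0.0629 / (1.66)^3 = 0.0629 / 4.574.
Step 3: k = 0.01375 (mmol·L⁻¹)⁻²·min⁻¹.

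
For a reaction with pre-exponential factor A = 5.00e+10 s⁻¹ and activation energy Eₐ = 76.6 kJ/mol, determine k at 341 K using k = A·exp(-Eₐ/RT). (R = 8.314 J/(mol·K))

9.22e-02 s⁻¹

Step 1: Use the Arrhenius equation: k = A × exp(-Eₐ/RT)
Step 2: Convert Eₐ to J/mol: 76.6 kJ/mol = 76600 J/mol
Step 3: Calculate the exponent: -Eₐ/(RT) = -76600/(8.314 × 341) = -27.01870
Step 4: k = 5.00e+10 × exp(-27.01870)
Step 5: k = 5.00e+10 × 1.84471e-12 = 9.2236e-02 s⁻¹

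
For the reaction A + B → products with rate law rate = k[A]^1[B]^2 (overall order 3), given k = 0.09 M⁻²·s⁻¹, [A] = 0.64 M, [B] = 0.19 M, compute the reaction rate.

0.002079 M/s

Step 1: The rate law is rate = k[A]^1[B]^2, overall order = 1+2 = 3
Step 2: Substitute values: rate = 0.09 × (0.64)^1 × (0.19)^2
Step 3: rate = 0.09 × 0.64 × 0.0361 = 0.00207936 M/s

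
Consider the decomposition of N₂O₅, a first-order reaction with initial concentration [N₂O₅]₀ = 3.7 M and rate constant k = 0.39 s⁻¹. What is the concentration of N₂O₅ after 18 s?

0.003307 M

Step 1: For a first-order reaction: [N₂O₅] = [N₂O₅]₀ × e^(-kt)
Step 2: [N₂O₅] = 3.7 × e^(-0.39 × 18)
Step 3: [N₂O₅] = 3.7 × e^(-7.02)
Step 4: [N₂O₅] = 3.7 × 0.000893825 = 0.003307 M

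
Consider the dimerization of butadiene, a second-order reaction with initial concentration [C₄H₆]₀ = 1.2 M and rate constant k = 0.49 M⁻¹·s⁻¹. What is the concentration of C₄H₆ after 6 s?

0.265 M

Step 1: For a second-order reaction: 1/[C₄H₆] = 1/[C₄H₆]₀ + kt
Step 2: 1/[C₄H₆] = 1/1.2 + 0.49 × 6
Step 3: 1/[C₄H₆] = 0.8333 + 2.94 = 3.773
Step 4: [C₄H₆] = 1/3.773 = 0.265 M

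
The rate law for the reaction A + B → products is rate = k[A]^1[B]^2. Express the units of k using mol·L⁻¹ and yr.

(mol·L⁻¹)⁻²·yr⁻¹

Step 1: Overall order = 1 + 2 = 3.
Step 2: rate has units mol·L⁻¹·yr⁻¹; [A]^1[B]^2 has units (mol·L⁻¹)^3.
Step 3: k = rate/([A]^1[B]^2), so units of k = (mol·L⁻¹)^(1-3)·yr⁻¹ = (mol·L⁻¹)⁻²·yr⁻¹.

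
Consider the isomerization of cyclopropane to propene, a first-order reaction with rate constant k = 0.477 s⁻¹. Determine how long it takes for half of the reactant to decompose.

1.453 s

Step 1: For a first-order reaction, t₁/₂ = ln(2)/k
Step 2: t₁/₂ = ln(2)/0.477
Step 3: t₁/₂ = 0.6931/0.477 = 1.453 s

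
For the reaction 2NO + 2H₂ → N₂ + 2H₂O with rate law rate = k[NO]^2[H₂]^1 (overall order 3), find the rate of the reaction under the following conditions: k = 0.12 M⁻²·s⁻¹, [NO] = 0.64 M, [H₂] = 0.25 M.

0.01229 M/s

Step 1: The rate law is rate = k[NO]^2[H₂]^1, overall order = 2+1 = 3
Step 2: Substitute values: rate = 0.12 × (0.64)^2 × (0.25)^1
Step 3: rate = 0.12 × 0.4096 × 0.25 = 0.012288 M/s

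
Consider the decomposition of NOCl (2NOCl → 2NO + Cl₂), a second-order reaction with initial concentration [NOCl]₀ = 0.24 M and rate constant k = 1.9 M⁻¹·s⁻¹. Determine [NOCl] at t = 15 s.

0.03061 M

Step 1: For a second-order reaction: 1/[NOCl] = 1/[NOCl]₀ + kt
Step 2: 1/[NOCl] = 1/0.24 + 1.9 × 15
Step 3: 1/[NOCl] = 4.167 + 28.5 = 32.67
Step 4: [NOCl] = 1/32.67 = 0.03061 M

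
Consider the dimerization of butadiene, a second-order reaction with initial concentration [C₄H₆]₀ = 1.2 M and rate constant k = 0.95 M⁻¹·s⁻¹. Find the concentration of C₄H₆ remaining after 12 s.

0.08174 M

Step 1: For a second-order reaction: 1/[C₄H₆] = 1/[C₄H₆]₀ + kt
Step 2: 1/[C₄H₆] = 1/1.2 + 0.95 × 12
Step 3: 1/[C₄H₆] = 0.8333 + 11.4 = 12.23
Step 4: [C₄H₆] = 1/12.23 = 0.08174 M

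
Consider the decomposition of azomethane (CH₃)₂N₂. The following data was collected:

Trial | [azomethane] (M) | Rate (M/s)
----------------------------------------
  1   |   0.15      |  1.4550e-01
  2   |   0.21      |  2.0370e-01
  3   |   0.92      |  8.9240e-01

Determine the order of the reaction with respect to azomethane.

first order (1)

Step 1: Compare trials to find order n where rate₂/rate₁ = ([azomethane]₂/[azomethane]₁)^n
Step 2: rate₂/rate₁ = 2.0370e-01/1.4550e-01 = 1.4
Step 3: [azomethane]₂/[azomethane]₁ = 0.21/0.15 = 1.4
Step 4: n = ln(1.4)/ln(1.4) = 1.00 ≈ 1
Step 5: The reaction is first order in azomethane.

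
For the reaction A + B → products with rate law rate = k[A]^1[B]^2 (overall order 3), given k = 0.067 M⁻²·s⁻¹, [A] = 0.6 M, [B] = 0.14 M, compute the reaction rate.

0.0007879 M/s

Step 1: The rate law is rate = k[A]^1[B]^2, overall order = 1+2 = 3
Step 2: Substitute values: rate = 0.067 × (0.6)^1 × (0.14)^2
Step 3: rate = 0.067 × 0.6 × 0.0196 = 0.00078792 M/s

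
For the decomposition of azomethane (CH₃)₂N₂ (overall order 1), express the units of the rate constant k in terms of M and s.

s⁻¹

Step 1: For overall order n, rate = k × (concentration)^n.
Step 2: Rate has units M·s⁻¹; concentration term has units M^1.
Step 3: k = rate / (concentration)^n, so units of k = M^(1-1)·s⁻¹ = s⁻¹.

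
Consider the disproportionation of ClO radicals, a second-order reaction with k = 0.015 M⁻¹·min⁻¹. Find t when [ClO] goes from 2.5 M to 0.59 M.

86.33 min

Step 1: For second-order: t = (1/[ClO] - 1/[ClO]₀)/k
Step 2: t = (1/0.59 - 1/2.5)/0.015
Step 3: t = (1.695 - 0.4)/0.015
Step 4: t = 1.295/0.015 = 86.33 min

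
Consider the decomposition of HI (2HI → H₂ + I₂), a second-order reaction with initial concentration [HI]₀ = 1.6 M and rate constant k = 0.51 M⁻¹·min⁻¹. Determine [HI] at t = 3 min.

0.464 M

Step 1: For a second-order reaction: 1/[HI] = 1/[HI]₀ + kt
Step 2: 1/[HI] = 1/1.6 + 0.51 × 3
Step 3: 1/[HI] = 0.625 + 1.53 = 2.155
Step 4: [HI] = 1/2.155 = 0.464 M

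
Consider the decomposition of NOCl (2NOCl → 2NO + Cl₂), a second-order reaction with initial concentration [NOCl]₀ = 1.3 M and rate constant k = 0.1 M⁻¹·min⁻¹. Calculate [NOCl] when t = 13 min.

0.4833 M

Step 1: For a second-order reaction: 1/[NOCl] = 1/[NOCl]₀ + kt
Step 2: 1/[NOCl] = 1/1.3 + 0.1 × 13
Step 3: 1/[NOCl] = 0.7692 + 1.3 = 2.069
Step 4: [NOCl] = 1/2.069 = 0.4833 M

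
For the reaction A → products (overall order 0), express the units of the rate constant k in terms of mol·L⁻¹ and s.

mol·L⁻¹·s⁻¹

Step 1: For overall order n, rate = k × (concentration)^n.
Step 2: Rate has units mol·L⁻¹·s⁻¹; concentration term has units (mol·L⁻¹)^0.
Step 3: k = rate / (concentration)^n, so units of k = (mol·L⁻¹)^(1-0)·s⁻¹ = mol·L⁻¹·s⁻¹.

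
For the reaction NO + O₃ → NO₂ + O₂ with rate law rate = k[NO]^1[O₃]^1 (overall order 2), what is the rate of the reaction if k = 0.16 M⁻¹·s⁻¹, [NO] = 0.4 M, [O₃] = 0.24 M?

0.01536 M/s

Step 1: The rate law is rate = k[NO]^1[O₃]^1, overall order = 1+1 = 2
Step 2: Substitute values: rate = 0.16 × (0.4)^1 × (0.24)^1
Step 3: rate = 0.16 × 0.4 × 0.24 = 0.01536 M/s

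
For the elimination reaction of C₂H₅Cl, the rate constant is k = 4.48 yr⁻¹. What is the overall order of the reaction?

first order (1)

Step 1: The units of k for an nth-order reaction are (concentration)^(1-n)·(time)⁻¹.
Step 2: Here k has units yr⁻¹, so the concentration exponent is 0.
Step 3: 1 - n = 0 ⇒ n = 1. The reaction is first order.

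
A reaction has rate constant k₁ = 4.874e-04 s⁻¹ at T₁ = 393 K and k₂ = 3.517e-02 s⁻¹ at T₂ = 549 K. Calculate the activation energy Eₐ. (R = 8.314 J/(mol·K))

49.2 kJ/mol

Step 1: Use the two-temperature Arrhenius form: ln(k₂/k₁) = -Eₐ/R × (1/T₂ - 1/T₁)
Step 2: ln(k₂/k₁) = ln(3.517e-02/4.874e-04) = ln(72.1584) = 4.27886
Step 3: 1/T₂ - 1/T₁ = 1/549 - 1/393 = -7.230356e-04 K⁻¹
Step 4: Eₐ = -R × ln(k₂/k₁) / (1/T₂ - 1/T₁) = -8.314 × 4.27886 / -7.230356e-04
Step 5: Eₐ = 4.9202e+04 J/mol = 49.2 kJ/mol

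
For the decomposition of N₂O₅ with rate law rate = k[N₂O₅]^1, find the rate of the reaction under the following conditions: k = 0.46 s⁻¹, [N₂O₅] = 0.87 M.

0.4002 M/s

Step 1: Identify the rate law: rate = k[N₂O₅]^1
Step 2: Substitute values: rate = 0.46 × (0.87)^1
Step 3: Calculate: rate = 0.46 × 0.87 = 0.4002 M/s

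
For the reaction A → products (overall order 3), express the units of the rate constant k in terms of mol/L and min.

(mol/L)⁻²·min⁻¹

Step 1: For overall order n, rate = k × (concentration)^n.
Step 2: Rate has units mol/L·min⁻¹; concentration term has units (mol/L)^3.
Step 3: k = rate / (concentration)^n, so units of k = (mol/L)^(1-3)·min⁻¹ = (mol/L)⁻²·min⁻¹.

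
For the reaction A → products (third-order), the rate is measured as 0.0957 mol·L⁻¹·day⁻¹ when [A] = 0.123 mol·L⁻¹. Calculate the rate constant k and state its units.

51.43 (mol·L⁻¹)⁻²·day⁻¹

Step 1: rate = k[A]^3, so k = rate / [A]^3.
Step 2: k = 0.0957 / (0.123)^3 = 0.0957 / 0.001861.
Step 3: k = 51.43 (mol·L⁻¹)⁻²·day⁻¹.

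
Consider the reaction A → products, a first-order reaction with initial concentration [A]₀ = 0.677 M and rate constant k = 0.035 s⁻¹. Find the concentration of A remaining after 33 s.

0.2133 M

Step 1: For a first-order reaction: [A] = [A]₀ × e^(-kt)
Step 2: [A] = 0.677 × e^(-0.035 × 33)
Step 3: [A] = 0.677 × e^(-1.155)
Step 4: [A] = 0.677 × 0.315058 = 0.2133 M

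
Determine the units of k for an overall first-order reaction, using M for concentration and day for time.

day⁻¹

Step 1: For overall order n, rate = k × (concentration)^n.
Step 2: Rate has units M·day⁻¹; concentration term has units M^1.
Step 3: k = rate / (concentration)^n, so units of k = M^(1-1)·day⁻¹ = day⁻¹.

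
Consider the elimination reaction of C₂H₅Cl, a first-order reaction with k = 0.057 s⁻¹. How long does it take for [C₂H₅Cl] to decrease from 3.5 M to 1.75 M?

12.16 s

Step 1: For first-order: t = ln([C₂H₅Cl]₀/[C₂H₅Cl])/k
Step 2: t = ln(3.5/1.75)/0.057
Step 3: t = ln(2)/0.057
Step 4: t = 0.6931/0.057 = 12.16 s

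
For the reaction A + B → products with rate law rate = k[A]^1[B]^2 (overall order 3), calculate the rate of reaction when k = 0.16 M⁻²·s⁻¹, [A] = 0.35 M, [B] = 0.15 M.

0.00126 M/s

Step 1: The rate law is rate = k[A]^1[B]^2, overall order = 1+2 = 3
Step 2: Substitute values: rate = 0.16 × (0.35)^1 × (0.15)^2
Step 3: rate = 0.16 × 0.35 × 0.0225 = 0.00126 M/s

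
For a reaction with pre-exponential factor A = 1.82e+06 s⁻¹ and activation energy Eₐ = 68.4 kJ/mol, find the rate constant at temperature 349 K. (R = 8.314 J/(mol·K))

1.05e-04 s⁻¹

Step 1: Use the Arrhenius equation: k = A × exp(-Eₐ/RT)
Step 2: Convert Eₐ to J/mol: 68.4 kJ/mol = 68400 J/mol
Step 3: Calculate the exponent: -Eₐ/(RT) = -68400/(8.314 × 349) = -23.57331
Step 4: k = 1.82e+06 × exp(-23.57331)
Step 5: k = 1.82e+06 × 5.78418e-11 = 1.0527e-04 s⁻¹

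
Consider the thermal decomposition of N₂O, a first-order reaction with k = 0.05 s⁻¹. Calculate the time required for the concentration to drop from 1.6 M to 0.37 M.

29.29 s

Step 1: For first-order: t = ln([N₂O]₀/[N₂O])/k
Step 2: t = ln(1.6/0.37)/0.05
Step 3: t = ln(4.324)/0.05
Step 4: t = 1.464/0.05 = 29.29 s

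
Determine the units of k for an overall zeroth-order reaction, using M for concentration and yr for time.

M·yr⁻¹

Step 1: For overall order n, rate = k × (concentration)^n.
Step 2: Rate has units M·yr⁻¹; concentration term has units M^0.
Step 3: k = rate / (concentration)^n, so units of k = M^(1-0)·yr⁻¹ = M·yr⁻¹.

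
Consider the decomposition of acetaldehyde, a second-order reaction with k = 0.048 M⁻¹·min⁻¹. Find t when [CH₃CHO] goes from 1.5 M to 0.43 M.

34.56 min

Step 1: For second-order: t = (1/[CH₃CHO] - 1/[CH₃CHO]₀)/k
Step 2: t = (1/0.43 - 1/1.5)/0.048
Step 3: t = (2.326 - 0.6667)/0.048
Step 4: t = 1.659/0.048 = 34.56 min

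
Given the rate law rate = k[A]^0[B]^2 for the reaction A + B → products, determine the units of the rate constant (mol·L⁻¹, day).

(mol·L⁻¹)⁻¹·day⁻¹

Step 1: Overall order = 0 + 2 = 2.
Step 2: rate has units mol·L⁻¹·day⁻¹; [A]^0[B]^2 has units (mol·L⁻¹)^2.
Step 3: k = rate/([A]^0[B]^2), so units of k = (mol·L⁻¹)^(1-2)·day⁻¹ = (mol·L⁻¹)⁻¹·day⁻¹.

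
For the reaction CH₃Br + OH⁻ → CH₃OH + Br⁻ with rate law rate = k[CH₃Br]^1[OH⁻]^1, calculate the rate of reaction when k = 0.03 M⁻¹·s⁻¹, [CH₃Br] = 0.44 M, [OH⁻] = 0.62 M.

0.008184 M/s

Step 1: The rate law is rate = k[CH₃Br]^1[OH⁻]^1
Step 2: Substitute: rate = 0.03 × (0.44)^1 × (0.62)^1
Step 3: rate = 0.03 × 0.44 × 0.62 = 0.008184 M/s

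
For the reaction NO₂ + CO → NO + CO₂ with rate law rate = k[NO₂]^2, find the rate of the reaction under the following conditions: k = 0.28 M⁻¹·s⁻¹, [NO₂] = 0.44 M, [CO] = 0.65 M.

0.05421 M/s

Step 1: The rate law is rate = k[NO₂]^2
Step 2: Note that the rate does not depend on [CO] (zero order in CO).
Step 3: rate = 0.28 × (0.44)^2 = 0.054208 M/s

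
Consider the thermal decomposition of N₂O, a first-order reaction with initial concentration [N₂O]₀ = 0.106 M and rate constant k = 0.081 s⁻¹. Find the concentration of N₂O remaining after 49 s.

0.002003 M

Step 1: For a first-order reaction: [N₂O] = [N₂O]₀ × e^(-kt)
Step 2: [N₂O] = 0.106 × e^(-0.081 × 49)
Step 3: [N₂O] = 0.106 × e^(-3.969)
Step 4: [N₂O] = 0.106 × 0.0188923 = 0.002003 M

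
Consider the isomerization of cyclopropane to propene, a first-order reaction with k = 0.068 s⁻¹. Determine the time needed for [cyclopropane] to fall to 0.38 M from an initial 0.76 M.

10.19 s

Step 1: For first-order: t = ln([cyclopropane]₀/[cyclopropane])/k
Step 2: t = ln(0.76/0.38)/0.068
Step 3: t = ln(2)/0.068
Step 4: t = 0.6931/0.068 = 10.19 s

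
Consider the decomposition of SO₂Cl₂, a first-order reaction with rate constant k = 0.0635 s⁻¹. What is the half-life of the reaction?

10.92 s

Step 1: For a first-order reaction, t₁/₂ = ln(2)/k
Step 2: t₁/₂ = ln(2)/0.0635
Step 3: t₁/₂ = 0.6931/0.0635 = 10.92 s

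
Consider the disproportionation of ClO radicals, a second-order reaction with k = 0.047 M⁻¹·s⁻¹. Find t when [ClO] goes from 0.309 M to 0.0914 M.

163.9 s

Step 1: For second-order: t = (1/[ClO] - 1/[ClO]₀)/k
Step 2: t = (1/0.0914 - 1/0.309)/0.047
Step 3: t = (10.94 - 3.236)/0.047
Step 4: t = 7.705/0.047 = 163.9 s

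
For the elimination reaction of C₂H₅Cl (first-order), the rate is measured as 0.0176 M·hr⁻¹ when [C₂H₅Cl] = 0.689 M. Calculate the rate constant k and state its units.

0.02554 hr⁻¹

Step 1: rate = k[C₂H₅Cl]^1, so k = rate / [C₂H₅Cl]^1.
Step 2: k = 0.0176 / (0.689)^1 = 0.0176 / 0.689.
Step 3: k = 0.02554 hr⁻¹.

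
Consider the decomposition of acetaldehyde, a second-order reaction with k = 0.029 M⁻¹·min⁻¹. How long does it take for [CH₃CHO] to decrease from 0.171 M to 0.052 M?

461.5 min

Step 1: For second-order: t = (1/[CH₃CHO] - 1/[CH₃CHO]₀)/k
Step 2: t = (1/0.052 - 1/0.171)/0.029
Step 3: t = (19.23 - 5.848)/0.029
Step 4: t = 13.38/0.029 = 461.5 min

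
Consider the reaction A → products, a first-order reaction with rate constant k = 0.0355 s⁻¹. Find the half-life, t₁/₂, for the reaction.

19.53 s

Step 1: For a first-order reaction, t₁/₂ = ln(2)/k
Step 2: t₁/₂ = ln(2)/0.0355
Step 3: t₁/₂ = 0.6931/0.0355 = 19.53 s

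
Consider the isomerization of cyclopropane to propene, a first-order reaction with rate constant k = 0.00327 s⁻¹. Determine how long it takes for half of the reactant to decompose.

212 s

Step 1: For a first-order reaction, t₁/₂ = ln(2)/k
Step 2: t₁/₂ = ln(2)/0.00327
Step 3: t₁/₂ = 0.6931/0.00327 = 212 s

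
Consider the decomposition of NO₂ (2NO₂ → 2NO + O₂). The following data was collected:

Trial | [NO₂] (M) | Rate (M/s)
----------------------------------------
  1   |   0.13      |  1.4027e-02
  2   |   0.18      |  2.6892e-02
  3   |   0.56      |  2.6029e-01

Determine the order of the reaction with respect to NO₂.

second order (2)

Step 1: Compare trials to find order n where rate₂/rate₁ = ([NO₂]₂/[NO₂]₁)^n
Step 2: rate₂/rate₁ = 2.6892e-02/1.4027e-02 = 1.917
Step 3: [NO₂]₂/[NO₂]₁ = 0.18/0.13 = 1.385
Step 4: n = ln(1.917)/ln(1.385) = 2.00 ≈ 2
Step 5: The reaction is second order in NO₂.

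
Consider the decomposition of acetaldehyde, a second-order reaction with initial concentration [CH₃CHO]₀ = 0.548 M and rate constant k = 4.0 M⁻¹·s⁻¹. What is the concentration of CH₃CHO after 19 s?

0.01285 M

Step 1: For a second-order reaction: 1/[CH₃CHO] = 1/[CH₃CHO]₀ + kt
Step 2: 1/[CH₃CHO] = 1/0.548 + 4.0 × 19
Step 3: 1/[CH₃CHO] = 1.825 + 76 = 77.82
Step 4: [CH₃CHO] = 1/77.82 = 0.01285 M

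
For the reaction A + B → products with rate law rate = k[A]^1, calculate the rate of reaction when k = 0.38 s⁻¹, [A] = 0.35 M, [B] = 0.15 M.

0.133 M/s

Step 1: The rate law is rate = k[A]^1
Step 2: Note that the rate does not depend on [B] (zero order in B).
Step 3: rate = 0.38 × (0.35)^1 = 0.133 M/s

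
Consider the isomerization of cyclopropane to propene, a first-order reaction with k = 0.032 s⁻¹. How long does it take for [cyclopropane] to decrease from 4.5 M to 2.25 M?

21.66 s

Step 1: For first-order: t = ln([cyclopropane]₀/[cyclopropane])/k
Step 2: t = ln(4.5/2.25)/0.032
Step 3: t = ln(2)/0.032
Step 4: t = 0.6931/0.032 = 21.66 s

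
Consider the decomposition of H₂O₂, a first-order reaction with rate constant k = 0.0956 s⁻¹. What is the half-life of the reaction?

7.25 s

Step 1: For a first-order reaction, t₁/₂ = ln(2)/k
Step 2: t₁/₂ = ln(2)/0.0956
Step 3: t₁/₂ = 0.6931/0.0956 = 7.25 s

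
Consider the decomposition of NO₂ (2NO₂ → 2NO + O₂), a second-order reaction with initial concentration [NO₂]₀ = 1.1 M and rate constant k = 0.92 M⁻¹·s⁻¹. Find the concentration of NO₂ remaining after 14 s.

0.07252 M

Step 1: For a second-order reaction: 1/[NO₂] = 1/[NO₂]₀ + kt
Step 2: 1/[NO₂] = 1/1.1 + 0.92 × 14
Step 3: 1/[NO₂] = 0.9091 + 12.88 = 13.79
Step 4: [NO₂] = 1/13.79 = 0.07252 M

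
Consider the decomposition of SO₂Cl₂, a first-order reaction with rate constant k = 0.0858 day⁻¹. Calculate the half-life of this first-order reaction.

8.079 day

Step 1: For a first-order reaction, t₁/₂ = ln(2)/k
Step 2: t₁/₂ = ln(2)/0.0858
Step 3: t₁/₂ = 0.6931/0.0858 = 8.079 day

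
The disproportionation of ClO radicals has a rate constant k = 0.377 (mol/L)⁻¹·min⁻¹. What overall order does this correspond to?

second order (2)

Step 1: The units of k for an nth-order reaction are (concentration)^(1-n)·(time)⁻¹.
Step 2: Here k has units (mol/L)⁻¹·min⁻¹, so the concentration exponent is -1.
Step 3: 1 - n = -1 ⇒ n = 2. The reaction is second order.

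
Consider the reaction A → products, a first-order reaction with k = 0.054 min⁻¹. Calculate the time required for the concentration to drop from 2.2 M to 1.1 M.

12.84 min

Step 1: For first-order: t = ln([A]₀/[A])/k
Step 2: t = ln(2.2/1.1)/0.054
Step 3: t = ln(2)/0.054
Step 4: t = 0.6931/0.054 = 12.84 min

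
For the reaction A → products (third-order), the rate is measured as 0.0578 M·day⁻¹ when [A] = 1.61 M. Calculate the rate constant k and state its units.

0.01385 M⁻²·day⁻¹

Step 1: rate = k[A]^3, so k = rate / [A]^3.
Step 2: k = 0.0578 / (1.61)^3 = 0.0578 / 4.173.
Step 3: k = 0.01385 M⁻²·day⁻¹.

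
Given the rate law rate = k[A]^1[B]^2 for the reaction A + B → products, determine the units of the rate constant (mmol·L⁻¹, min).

(mmol·L⁻¹)⁻²·min⁻¹

Step 1: Overall order = 1 + 2 = 3.
Step 2: rate has units mmol·L⁻¹·min⁻¹; [A]^1[B]^2 has units (mmol·L⁻¹)^3.
Step 3: k = rate/([A]^1[B]^2), so units of k = (mmol·L⁻¹)^(1-3)·min⁻¹ = (mmol·L⁻¹)⁻²·min⁻¹.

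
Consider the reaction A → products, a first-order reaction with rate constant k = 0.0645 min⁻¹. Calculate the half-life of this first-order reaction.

10.75 min

Step 1: For a first-order reaction, t₁/₂ = ln(2)/k
Step 2: t₁/₂ = ln(2)/0.0645
Step 3: t₁/₂ = 0.6931/0.0645 = 10.75 min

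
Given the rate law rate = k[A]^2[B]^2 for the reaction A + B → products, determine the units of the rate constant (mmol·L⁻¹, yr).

(mmol·L⁻¹)⁻³·yr⁻¹

Step 1: Overall order = 2 + 2 = 4.
Step 2: rate has units mmol·L⁻¹·yr⁻¹; [A]^2[B]^2 has units (mmol·L⁻¹)^4.
Step 3: k = rate/([A]^2[B]^2), so units of k = (mmol·L⁻¹)^(1-4)·yr⁻¹ = (mmol·L⁻¹)⁻³·yr⁻¹.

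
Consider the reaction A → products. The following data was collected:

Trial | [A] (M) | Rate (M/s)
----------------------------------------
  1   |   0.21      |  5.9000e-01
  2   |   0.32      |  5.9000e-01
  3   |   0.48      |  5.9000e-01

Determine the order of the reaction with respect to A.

zeroth order (0)

Step 1: Compare trials - when concentration changes, rate stays constant.
Step 2: rate₂/rate₁ = 5.9000e-01/5.9000e-01 = 1
Step 3: [A]₂/[A]₁ = 0.32/0.21 = 1.524
Step 4: Since rate ratio ≈ (conc ratio)^0, the reaction is zeroth order.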